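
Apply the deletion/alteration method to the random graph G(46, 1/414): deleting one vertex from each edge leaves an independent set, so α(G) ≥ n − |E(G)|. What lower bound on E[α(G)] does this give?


E[|E(G)|] = C(46, 2)·p = 1035 · (1/414) = 5/2.
E[α(G)] ≥ n − E[|E(G)|] = 46 − 5/2 = 87/2.
Numerically: ≈ 43.5000.
(This is only a lower bound; the true E[α(G)] may be larger.)

E[α(G)] ≥ 87/2 ≈ 43.5000.


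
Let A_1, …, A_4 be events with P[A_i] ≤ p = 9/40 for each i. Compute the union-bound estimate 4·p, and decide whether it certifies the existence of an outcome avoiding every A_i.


Union bound: P[∪_{i=1}^{4} A_i] ≤ Σ_i P[A_i] ≤ 4·p = 4·(9/40) = 9/10.
Numerically: 9/10 ≈ 0.900.
Is 9/10 < 1? YES.
Since P[∪ A_i] ≤ 9/10 < 1, the complement has P[∩ A_i^c] ≥ 1 − 9/10 = 1/10 > 0, so some outcome avoids every A_i.

4·p = 9/10 ≈ 0.900; existence CERTIFIED by the union bound.


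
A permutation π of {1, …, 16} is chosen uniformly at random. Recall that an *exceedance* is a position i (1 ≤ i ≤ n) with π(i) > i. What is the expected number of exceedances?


Write X = Σ_{i=1}^{16} X_i, where X_i = 1_{π(i) > i}.
For each fixed i, π(i) is uniform over {1, …, 16} (marginal of a uniform permutation), so P[π(i) > i] = (n − i)/n. Summing: Σ_{i=1}^{16} (n − i)/n = (0 + 1 + … + 15)/16 = 16(16 − 1)/(2·16) = (16 − 1)/2.
Hence E[X] = Σ_{i=1}^{16} (16 − i)/16 = 15/2 ≈ 7.50000.

E[X] = 15/2 = 7.50000.


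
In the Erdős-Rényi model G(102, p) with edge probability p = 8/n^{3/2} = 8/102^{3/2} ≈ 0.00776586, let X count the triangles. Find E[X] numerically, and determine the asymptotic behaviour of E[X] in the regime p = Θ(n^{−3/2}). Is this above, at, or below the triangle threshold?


Number of potential triangles: C(102, 3) = 171700.
Each occurs with probability p³ ≈ (0.00776586)³ ≈ 4.68348559e-07.
By linearity: E[X] = C(102, 3)·p³ ≈ 171700 · 4.68348559e-07 ≈ 0.080415.
Since α = 3/2 > 1, p = c/n^{3/2} = o(1/n) is below the triangle threshold p ~ 1/n. Asymptotically E[X] ~ (c³/6)·n^{3(1−α)} = (8³/6)·n^{-1.5} → 0, so by Markov's inequality G has no triangles w.h.p.

E[X] ≈ 0.080415; in regime p = Θ(1/n^{3/2}) E[X] tends to 0 (below the triangle threshold p ~ 1/n).


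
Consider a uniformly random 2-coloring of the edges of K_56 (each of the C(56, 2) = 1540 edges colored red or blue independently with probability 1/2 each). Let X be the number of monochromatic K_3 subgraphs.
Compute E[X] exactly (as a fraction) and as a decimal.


Let X = Σ_S X_S over the C(56, 3) = 27720 subsets S of size 3, where X_S = 1 if the K_3 on S is monochromatic.
For a fixed S, the K_3 on S has C(3, 2) = 3 edges. P[all 3 edges red] = (1/2)^3, and likewise for blue, so P[monochromatic] = 2·(1/2)^3 = 2^{1 − 3} = 1/4.
By linearity of expectation: E[X] = C(56, 3) · 2^{1 − 3} = 27720 · 1/4 = 6930.
Numerically: E[X] ≈ 6930.0000.

E[X] = C(56,3)·2^(1−C(3,2)) = 6930 ≈ 6930.0000.


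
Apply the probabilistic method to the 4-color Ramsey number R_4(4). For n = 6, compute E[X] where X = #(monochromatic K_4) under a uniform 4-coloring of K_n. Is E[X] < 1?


E[X] = C(6, 4) · 4^{1 − 6} = 15 · 4^{−5} = 15/1024.
As a reduced fraction: E[X] = 15/1024 ≈ 0.0146.
Is E[X] < 1? YES.
Since E[X] < 1, there exists a 4-coloring of K_{6} with no monochromatic K_4; hence R_4(4) > 6.

E[X] = 15/1024 ≈ 0.0146; E[X] < 1, so R_4(4) > 6.


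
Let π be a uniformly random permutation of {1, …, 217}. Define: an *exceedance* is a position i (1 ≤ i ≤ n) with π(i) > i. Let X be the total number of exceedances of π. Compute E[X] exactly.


Write X = Σ_{i=1}^{217} X_i, where X_i = 1_{π(i) > i}.
For each fixed i, π(i) is uniform over {1, …, 217} (marginal of a uniform permutation), so P[π(i) > i] = (n − i)/n. Summing: Σ_{i=1}^{217} (n − i)/n = (0 + 1 + … + 216)/217 = 217(217 − 1)/(2·217) = (217 − 1)/2.
Hence E[X] = Σ_{i=1}^{217} (217 − i)/217 = 108 ≈ 108.000.

E[X] = 108 = 108.000.


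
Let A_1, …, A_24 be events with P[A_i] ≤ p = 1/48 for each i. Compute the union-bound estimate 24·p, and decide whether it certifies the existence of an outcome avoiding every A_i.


Union bound: P[∪_{i=1}^{24} A_i] ≤ Σ_i P[A_i] ≤ 24·p = 24·(1/48) = 1/2.
Numerically: 1/2 ≈ 0.500000.
Is 1/2 < 1? YES.
Since P[∪ A_i] ≤ 1/2 < 1, the complement has P[∩ A_i^c] ≥ 1 − 1/2 = 1/2 > 0, so some outcome avoids every A_i.

24·p = 1/2 ≈ 0.500000; existence CERTIFIED by the union bound.


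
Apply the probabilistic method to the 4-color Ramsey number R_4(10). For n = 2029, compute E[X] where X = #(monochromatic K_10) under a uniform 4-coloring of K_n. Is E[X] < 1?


E[X] = C(2029, 10) · 4^{1 − 45} = 318720800295355682059574310 · 4^{−44} = 318720800295355682059574310/309485009821345068724781056.
As a reduced fraction: E[X] = 159360400147677841029787155/154742504910672534362390528 ≈ 1.02984.
Is E[X] < 1? NO.
Since E[X] ≥ 1, the first-moment bound is inconclusive at n = 2029; it does NOT by itself certify R_4(10) > 2029.

E[X] = 159360400147677841029787155/154742504910672534362390528 ≈ 1.02984; E[X] ≥ 1; first-moment method inconclusive here.


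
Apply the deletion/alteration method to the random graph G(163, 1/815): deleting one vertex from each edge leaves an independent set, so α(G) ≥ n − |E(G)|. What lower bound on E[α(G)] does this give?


E[|E(G)|] = C(163, 2)·p = 13203 · (1/815) = 81/5.
E[α(G)] ≥ n − E[|E(G)|] = 163 − 81/5 = 734/5.
Numerically: ≈ 146.800000.
(This is only a lower bound; the true E[α(G)] may be larger.)

E[α(G)] ≥ 734/5 ≈ 146.800000.


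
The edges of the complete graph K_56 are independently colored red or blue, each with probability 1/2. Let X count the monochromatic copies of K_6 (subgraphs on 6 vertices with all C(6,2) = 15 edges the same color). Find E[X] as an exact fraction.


Let X = Σ_S X_S over the C(56, 6) = 32468436 subsets S of size 6, where X_S = 1 if the K_6 on S is monochromatic.
For a fixed S, the K_6 on S has C(6, 2) = 15 edges. P[all 15 edges red] = (1/2)^15, and likewise for blue, so P[monochromatic] = 2·(1/2)^15 = 2^{1 − 15} = 1/16384.
Summing: E[X] = C(56, 6) · 2^{1 − 15} = 32468436 · 1/16384 = 8117109/4096.
Numerically: E[X] ≈ 1981.716064.

E[X] = C(56,6)·2^(1−C(6,2)) = 8117109/4096 ≈ 1981.716064.


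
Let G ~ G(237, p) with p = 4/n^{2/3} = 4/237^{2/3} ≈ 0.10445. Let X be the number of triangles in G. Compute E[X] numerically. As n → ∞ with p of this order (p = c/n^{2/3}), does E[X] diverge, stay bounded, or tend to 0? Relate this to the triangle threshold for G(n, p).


Number of potential triangles: C(237, 3) = 2190670.
Each occurs with probability p³ ≈ (0.10445)³ ≈ 1.1394185e-03.
By linearity: E[X] = C(237, 3)·p³ ≈ 2190670 · 1.1394185e-03 ≈ 2496.09001.
Since α = 2/3 < 1, p = c/n^{2/3} ≫ 1/n is above the triangle threshold p ~ 1/n. Asymptotically E[X] ~ (c³/6)·n^{3(1−α)} = (4³/6)·n^{1} → ∞; triangles are abundant w.h.p.

E[X] ≈ 2496.09001; in regime p = Θ(1/n^{2/3}) E[X] diverges (above the triangle threshold p ~ 1/n).


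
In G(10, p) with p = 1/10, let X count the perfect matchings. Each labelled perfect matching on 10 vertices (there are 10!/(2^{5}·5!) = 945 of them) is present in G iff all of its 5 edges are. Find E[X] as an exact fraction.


K_10 has 10!/(2^{5}·5!) = 945 labelled perfect matchings.
For each such perfect matching H, let X_H = 1 if all 5 edges of H are present in G. Then P[X_H = 1] = p^{5} = (1/10)^{5} = 1/100000.
Summing the indicators: E[X] = Σ_H E[X_H] = 945 · p^{5} = 945 · 1/100000 = 189/20000.
Numerically: E[X] ≈ 0.00945.

E[X] = 945 · (1/10)^{5} = 189/20000 ≈ 0.00945.


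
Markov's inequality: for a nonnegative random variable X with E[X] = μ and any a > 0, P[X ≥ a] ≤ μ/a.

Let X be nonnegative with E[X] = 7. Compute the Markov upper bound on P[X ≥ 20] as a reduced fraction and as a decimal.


μ = E[X] = 7, a = 20.
Markov: P[X ≥ 20] ≤ μ/a = (7)/20 = 7/20.
Numerically: ≈ 0.350.
(Since a = 20 > μ = 7.000, the bound 7/20 is < 1 and informative.)

P[X ≥ 20] ≤ 7/20 ≈ 0.350.


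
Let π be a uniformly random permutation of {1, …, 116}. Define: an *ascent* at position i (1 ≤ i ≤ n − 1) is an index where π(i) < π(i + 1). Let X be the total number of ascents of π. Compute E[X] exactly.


Write X = Σ X_I over i = 1, …, 115, with X_I the indicator of one ascent.
There are 115 indicators.
For each fixed i, the pair (π(i), π(i+1)) is a uniformly random ordered pair of distinct values from {1, …, 116}; by symmetry P[π(i) < π(i+1)] = 1/2.
By linearity: E[X] = 115 · (1/2) = (116 − 1) · (1/2) = 115/2 ≈ 57.50000.

E[X] = 115/2 = 57.50000.


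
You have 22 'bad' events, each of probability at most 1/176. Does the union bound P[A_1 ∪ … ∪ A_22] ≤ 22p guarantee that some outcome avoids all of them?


Union bound: P[∪_{i=1}^{22} A_i] ≤ Σ_i P[A_i] ≤ 22·p = 22·(1/176) = 1/8.
Numerically: 1/8 ≈ 0.125000.
Is 1/8 < 1? YES.
Since P[∪ A_i] ≤ 1/8 < 1, the complement has P[∩ A_i^c] ≥ 1 − 1/8 = 7/8 > 0, so some outcome avoids every A_i.

22·p = 1/8 ≈ 0.125000; existence CERTIFIED by the union bound.


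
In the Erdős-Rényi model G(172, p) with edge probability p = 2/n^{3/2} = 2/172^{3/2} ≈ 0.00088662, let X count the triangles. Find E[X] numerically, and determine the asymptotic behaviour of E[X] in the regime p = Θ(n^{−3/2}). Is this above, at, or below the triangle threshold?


Number of potential triangles: C(172, 3) = 833340.
Each occurs with probability p³ ≈ (0.00088662)³ ≈ 6.96966615e-10.
By linearity: E[X] = C(172, 3)·p³ ≈ 833340 · 6.96966615e-10 ≈ 0.000581.
Since α = 3/2 > 1, p = c/n^{3/2} = o(1/n) is below the triangle threshold p ~ 1/n. Asymptotically E[X] ~ (c³/6)·n^{3(1−α)} = (2³/6)·n^{-1.5} → 0, so by Markov's inequality G has no triangles w.h.p.

E[X] ≈ 0.000581; in regime p = Θ(1/n^{3/2}) E[X] tends to 0 (below the triangle threshold p ~ 1/n).


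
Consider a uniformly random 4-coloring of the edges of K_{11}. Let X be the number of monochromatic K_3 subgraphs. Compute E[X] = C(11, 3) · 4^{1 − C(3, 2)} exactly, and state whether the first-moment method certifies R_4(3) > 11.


E[X] = C(11, 3) · 4^{1 − 3} = 165 · 4^{−2} = 165/16.
As a reduced fraction: E[X] = 165/16 ≈ 10.3125000.
Is E[X] < 1? NO.
Since E[X] ≥ 1, the first-moment bound is inconclusive at n = 11; it does NOT by itself certify R_4(3) > 11.

E[X] = 165/16 ≈ 10.3125000; E[X] ≥ 1; first-moment method inconclusive here.


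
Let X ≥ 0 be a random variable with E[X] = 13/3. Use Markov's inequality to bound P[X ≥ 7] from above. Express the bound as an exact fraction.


μ = E[X] = 13/3, a = 7.
Markov: P[X ≥ 7] ≤ μ/a = (13/3)/7 = 13/21.
Numerically: ≈ 0.6190.
(Since a = 7 > μ = 4.3333, the bound 13/21 is < 1 and informative.)

P[X ≥ 7] ≤ 13/21 ≈ 0.6190.


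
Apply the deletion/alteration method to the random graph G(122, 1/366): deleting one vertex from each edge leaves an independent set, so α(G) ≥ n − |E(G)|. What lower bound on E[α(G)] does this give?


E[|E(G)|] = C(122, 2)·p = 7381 · (1/366) = 121/6.
E[α(G)] ≥ n − E[|E(G)|] = 122 − 121/6 = 611/6.
Numerically: ≈ 101.8333.
(This is only a lower bound; the true E[α(G)] may be larger.)

E[α(G)] ≥ 611/6 ≈ 101.8333.


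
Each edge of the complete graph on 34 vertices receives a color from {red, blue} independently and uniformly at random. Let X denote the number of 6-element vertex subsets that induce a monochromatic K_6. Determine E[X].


Let X = Σ_S X_S over the C(34, 6) = 1344904 subsets S of size 6, where X_S = 1 if the K_6 on S is monochromatic.
For a fixed S, the K_6 on S has C(6, 2) = 15 edges. P[all 15 edges red] = (1/2)^15, and likewise for blue, so P[monochromatic] = 2·(1/2)^15 = 2^{1 − 15} = 1/16384.
By linearity: E[X] = C(34, 6) · 2^{1 − 15} = 1344904 · 1/16384 = 168113/2048.
Numerically: E[X] ≈ 82.08643.

E[X] = C(34,6)·2^(1−C(6,2)) = 168113/2048 ≈ 82.08643.


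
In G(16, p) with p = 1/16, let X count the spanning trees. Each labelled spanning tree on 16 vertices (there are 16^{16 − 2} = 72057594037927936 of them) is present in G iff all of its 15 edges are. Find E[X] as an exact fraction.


K_16 has 16^{16 − 2} = 72057594037927936 labelled spanning trees.
For each such spanning tree H, let X_H = 1 if all 15 edges of H are present in G. Then P[X_H = 1] = p^{15} = (1/16)^{15} = 1/1152921504606846976.
By linearity: E[X] = Σ_H E[X_H] = 72057594037927936 · p^{15} = 72057594037927936 · 1/1152921504606846976 = 1/16.
Numerically: E[X] ≈ 0.0625.

E[X] = 72057594037927936 · (1/16)^{15} = 1/16 ≈ 0.0625.


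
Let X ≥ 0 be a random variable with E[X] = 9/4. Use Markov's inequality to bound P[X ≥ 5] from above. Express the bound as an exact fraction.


μ = E[X] = 9/4, a = 5.
Markov: P[X ≥ 5] ≤ μ/a = (9/4)/5 = 9/20.
Numerically: ≈ 0.45000.
(Since a = 5 > μ = 2.25000, the bound 9/20 is < 1 and informative.)

P[X ≥ 5] ≤ 9/20 ≈ 0.45000.


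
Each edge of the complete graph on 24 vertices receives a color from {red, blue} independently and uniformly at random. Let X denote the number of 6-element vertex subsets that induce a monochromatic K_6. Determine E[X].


Let X = Σ_S X_S over the C(24, 6) = 134596 subsets S of size 6, where X_S = 1 if the K_6 on S is monochromatic.
For a fixed S, the K_6 on S has C(6, 2) = 15 edges. P[all 15 edges red] = (1/2)^15, and likewise for blue, so P[monochromatic] = 2·(1/2)^15 = 2^{1 − 15} = 1/16384.
By linearity: E[X] = C(24, 6) · 2^{1 − 15} = 134596 · 1/16384 = 33649/4096.
Numerically: E[X] ≈ 8.215088.

E[X] = C(24,6)·2^(1−C(6,2)) = 33649/4096 ≈ 8.215088.


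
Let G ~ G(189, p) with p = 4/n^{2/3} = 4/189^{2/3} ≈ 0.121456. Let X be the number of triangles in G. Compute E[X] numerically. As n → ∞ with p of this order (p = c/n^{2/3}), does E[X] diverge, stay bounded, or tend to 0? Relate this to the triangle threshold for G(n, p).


Number of potential triangles: C(189, 3) = 1107414.
Each occurs with probability p³ ≈ (0.121456)³ ≈ 1.79166317e-03.
By linearity: E[X] = C(189, 3)·p³ ≈ 1107414 · 1.79166317e-03 ≈ 1984.112875.
Since α = 2/3 < 1, p = c/n^{2/3} ≫ 1/n is above the triangle threshold p ~ 1/n. Asymptotically E[X] ~ (c³/6)·n^{3(1−α)} = (4³/6)·n^{1} → ∞; triangles are abundant w.h.p.

E[X] ≈ 1984.112875; in regime p = Θ(1/n^{2/3}) E[X] diverges (above the triangle threshold p ~ 1/n).


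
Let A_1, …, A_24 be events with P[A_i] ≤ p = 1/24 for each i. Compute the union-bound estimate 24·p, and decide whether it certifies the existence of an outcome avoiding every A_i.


Union bound: P[∪_{i=1}^{24} A_i] ≤ Σ_i P[A_i] ≤ 24·p = 24·(1/24) = 1.
Numerically: 1 ≈ 1.000000.
Is 1 < 1? NO.
Since the bound 1 is ≥ 1, the union bound is uninformative here; it does NOT by itself certify existence.

24·p = 1 ≈ 1.000000; existence NOT certified by the union bound.


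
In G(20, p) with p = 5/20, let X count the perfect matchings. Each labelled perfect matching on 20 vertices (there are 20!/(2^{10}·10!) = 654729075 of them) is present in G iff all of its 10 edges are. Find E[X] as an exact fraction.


K_20 has 20!/(2^{10}·10!) = 654729075 labelled perfect matchings.
For each such perfect matching H, let X_H = 1 if all 10 edges of H are present in G. Then P[X_H = 1] = p^{10} = (1/4)^{10} = 1/1048576.
By linearity of expectation: E[X] = Σ_H E[X_H] = 654729075 · p^{10} = 654729075 · 1/1048576 = 654729075/1048576.
Numerically: E[X] ≈ 624.398.

E[X] = 654729075 · (1/4)^{10} = 654729075/1048576 ≈ 624.398.


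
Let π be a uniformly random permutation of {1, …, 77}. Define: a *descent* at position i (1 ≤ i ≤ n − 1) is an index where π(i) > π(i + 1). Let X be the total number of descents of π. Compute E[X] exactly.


Write X = Σ X_I over i = 1, …, 76, with X_I the indicator of one descent.
There are 76 indicators.
For each fixed i, the pair (π(i), π(i+1)) is a uniformly random ordered pair of distinct values from {1, …, 77}; by symmetry P[π(i) > π(i+1)] = 1/2.
By linearity: E[X] = 76 · (1/2) = (77 − 1) · (1/2) = 38 ≈ 38.000.

E[X] = 38 = 38.000.


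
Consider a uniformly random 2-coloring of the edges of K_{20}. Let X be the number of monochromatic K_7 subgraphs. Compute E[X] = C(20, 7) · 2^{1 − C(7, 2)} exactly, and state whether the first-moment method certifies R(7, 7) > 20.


E[X] = C(20, 7) · 2^{1 − 21} = 77520 · 2^{−20} = 77520/1048576.
As a reduced fraction: E[X] = 4845/65536 ≈ 0.07393.
Is E[X] < 1? YES.
Since E[X] < 1, there exists a 2-coloring of K_{20} with no monochromatic K_7; hence R(7, 7) > 20.

E[X] = 4845/65536 ≈ 0.07393; E[X] < 1, so R(7, 7) > 20.


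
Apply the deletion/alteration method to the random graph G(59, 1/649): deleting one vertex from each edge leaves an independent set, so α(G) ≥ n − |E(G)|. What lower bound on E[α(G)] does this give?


E[|E(G)|] = C(59, 2)·p = 1711 · (1/649) = 29/11.
E[α(G)] ≥ n − E[|E(G)|] = 59 − 29/11 = 620/11.
Numerically: ≈ 56.3636.
(This is only a lower bound; the true E[α(G)] may be larger.)

E[α(G)] ≥ 620/11 ≈ 56.3636.


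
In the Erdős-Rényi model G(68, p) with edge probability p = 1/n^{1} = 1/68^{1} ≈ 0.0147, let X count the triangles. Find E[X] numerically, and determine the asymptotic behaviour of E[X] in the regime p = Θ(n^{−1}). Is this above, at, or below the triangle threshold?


Number of potential triangles: C(68, 3) = 50116.
Each occurs with probability p³ ≈ (0.0147)³ ≈ 3.18034e-06.
By linearity: E[X] = C(68, 3)·p³ ≈ 50116 · 3.18034e-06 ≈ 0.159.
Here α = 1, so p = 1/n is exactly at the triangle threshold p ~ 1/n. Asymptotically E[X] → c³/6 = 1³/6 = 1/6 ≈ 0.167, a bounded constant. In this regime the triangle count is asymptotically Poisson(c³/6).

E[X] ≈ 0.159; in regime p = Θ(1/n^{1}) E[X] stays bounded (at the triangle threshold p ~ 1/n).


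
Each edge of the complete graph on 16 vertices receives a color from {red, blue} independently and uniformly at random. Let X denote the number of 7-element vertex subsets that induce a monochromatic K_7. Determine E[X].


Let X = Σ_S X_S over the C(16, 7) = 11440 subsets S of size 7, where X_S = 1 if the K_7 on S is monochromatic.
For a fixed S, the K_7 on S has C(7, 2) = 21 edges. P[all 21 edges red] = (1/2)^21, and likewise for blue, so P[monochromatic] = 2·(1/2)^21 = 2^{1 − 21} = 1/1048576.
By linearity of expectation: E[X] = C(16, 7) · 2^{1 − 21} = 11440 · 1/1048576 = 715/65536.
Numerically: E[X] ≈ 0.010910.

E[X] = C(16,7)·2^(1−C(7,2)) = 715/65536 ≈ 0.010910.


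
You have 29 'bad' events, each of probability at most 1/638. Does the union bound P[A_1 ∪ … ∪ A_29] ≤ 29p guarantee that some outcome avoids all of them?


Union bound: P[∪_{i=1}^{29} A_i] ≤ Σ_i P[A_i] ≤ 29·p = 29·(1/638) = 1/22.
Numerically: 1/22 ≈ 0.0454545.
Is 1/22 < 1? YES.
Since P[∪ A_i] ≤ 1/22 < 1, the complement has P[∩ A_i^c] ≥ 1 − 1/22 = 21/22 > 0, so some outcome avoids every A_i.

29·p = 1/22 ≈ 0.0454545; existence CERTIFIED by the union bound.


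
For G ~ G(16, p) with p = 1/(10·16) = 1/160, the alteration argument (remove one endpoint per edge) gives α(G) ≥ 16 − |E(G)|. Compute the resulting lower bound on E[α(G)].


E[|E(G)|] = C(16, 2)·p = 120 · (1/160) = 3/4.
E[α(G)] ≥ n − E[|E(G)|] = 16 − 3/4 = 61/4.
Numerically: ≈ 15.2500.
(This is only a lower bound; the true E[α(G)] may be larger.)

E[α(G)] ≥ 61/4 ≈ 15.2500.


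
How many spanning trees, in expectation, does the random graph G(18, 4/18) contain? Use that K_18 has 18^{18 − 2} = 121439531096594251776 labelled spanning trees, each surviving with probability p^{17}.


K_18 has 18^{18 − 2} = 121439531096594251776 labelled spanning trees.
For each such spanning tree H, let X_H = 1 if all 17 edges of H are present in G. Then P[X_H = 1] = p^{17} = (2/9)^{17} = 131072/16677181699666569.
By linearity of expectation: E[X] = Σ_H E[X_H] = 121439531096594251776 · p^{17} = 121439531096594251776 · 131072/16677181699666569 = 8589934592/9.
Numerically: E[X] ≈ 9.5444e+08.

E[X] = 121439531096594251776 · (2/9)^{17} = 8589934592/9 ≈ 9.5444e+08.


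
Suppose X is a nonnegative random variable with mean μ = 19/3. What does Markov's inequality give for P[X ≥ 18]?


μ = E[X] = 19/3, a = 18.
Markov: P[X ≥ 18] ≤ μ/a = (19/3)/18 = 19/54.
Numerically: ≈ 0.3519.
(Since a = 18 > μ = 6.3333, the bound 19/54 is < 1 and informative.)

P[X ≥ 18] ≤ 19/54 ≈ 0.3519.


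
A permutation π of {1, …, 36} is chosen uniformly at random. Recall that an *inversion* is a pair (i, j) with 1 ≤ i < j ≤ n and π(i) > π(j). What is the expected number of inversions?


Write X = Σ X_I over the C(36, 2) = 630 pairs i < j, with X_I the indicator of one inversion.
There are 630 indicators.
For each fixed pair i < j, the values π(i) and π(j) are two distinct elements of {1, …, 36} in uniformly random order; by symmetry P[π(i) > π(j)] = 1/2.
By linearity: E[X] = 630 · (1/2) = C(36, 2) · (1/2) = 630/2 = 315 ≈ 315.000000.

E[X] = 315 = 315.000000.


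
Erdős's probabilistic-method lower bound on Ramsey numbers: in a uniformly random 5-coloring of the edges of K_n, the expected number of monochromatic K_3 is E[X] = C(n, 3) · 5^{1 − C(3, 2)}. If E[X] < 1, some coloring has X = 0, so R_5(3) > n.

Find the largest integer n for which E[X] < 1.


We need C(n, 3) · 5^{1 − 3} < 1, i.e. C(n, 3) < 5^{3 − 1} = 25.
Check values of n near the boundary:
  n = 5: C(5, 3) = 10; 10 < 25? YES
  n = 6: C(6, 3) = 20; 20 < 25? YES
  n = 7: C(7, 3) = 35; 35 < 25? NO
The largest n with C(n, 3) < 25 is n = 6 (where E[X] = 4/5 ≈ 0.8000000). Hence R_5(3) > 6, i.e. R_5(3) ≥ 7.

Largest n = 6; hence R_5(3) > 6.


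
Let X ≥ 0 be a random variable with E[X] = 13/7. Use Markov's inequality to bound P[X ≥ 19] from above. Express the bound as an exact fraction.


μ = E[X] = 13/7, a = 19.
Markov: P[X ≥ 19] ≤ μ/a = (13/7)/19 = 13/133.
Numerically: ≈ 0.09774.
(Since a = 19 > μ = 1.85714, the bound 13/133 is < 1 and informative.)

P[X ≥ 19] ≤ 13/133 ≈ 0.09774.


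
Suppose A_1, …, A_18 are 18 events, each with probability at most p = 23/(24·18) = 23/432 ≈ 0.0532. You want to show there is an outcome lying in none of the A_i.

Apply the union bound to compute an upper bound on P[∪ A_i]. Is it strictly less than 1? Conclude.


Union bound: P[∪_{i=1}^{18} A_i] ≤ Σ_i P[A_i] ≤ 18·p = 18·(23/432) = 23/24.
Numerically: 23/24 ≈ 0.9583.
Is 23/24 < 1? YES.
Since P[∪ A_i] ≤ 23/24 < 1, the complement has P[∩ A_i^c] ≥ 1 − 23/24 = 1/24 > 0, so some outcome avoids every A_i.

18·p = 23/24 ≈ 0.9583; existence CERTIFIED by the union bound.


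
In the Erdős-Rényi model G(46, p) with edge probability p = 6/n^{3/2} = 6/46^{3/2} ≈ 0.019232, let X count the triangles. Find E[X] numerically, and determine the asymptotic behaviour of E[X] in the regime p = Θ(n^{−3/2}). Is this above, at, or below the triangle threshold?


Number of potential triangles: C(46, 3) = 15180.
Each occurs with probability p³ ≈ (0.019232)³ ≈ 7.1128477e-06.
By linearity: E[X] = C(46, 3)·p³ ≈ 15180 · 7.1128477e-06 ≈ 0.10797.
Since α = 3/2 > 1, p = c/n^{3/2} = o(1/n) is below the triangle threshold p ~ 1/n. Asymptotically E[X] ~ (c³/6)·n^{3(1−α)} = (6³/6)·n^{-1.5} → 0, so by Markov's inequality G has no triangles w.h.p.

E[X] ≈ 0.10797; in regime p = Θ(1/n^{3/2}) E[X] tends to 0 (below the triangle threshold p ~ 1/n).


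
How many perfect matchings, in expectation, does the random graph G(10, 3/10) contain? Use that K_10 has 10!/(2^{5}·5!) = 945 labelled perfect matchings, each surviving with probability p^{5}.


K_10 has 10!/(2^{5}·5!) = 945 labelled perfect matchings.
For each such perfect matching H, let X_H = 1 if all 5 edges of H are present in G. Then P[X_H = 1] = p^{5} = (3/10)^{5} = 243/100000.
By linearity: E[X] = Σ_H E[X_H] = 945 · p^{5} = 945 · 243/100000 = 45927/20000.
Numerically: E[X] ≈ 2.29635.

E[X] = 945 · (3/10)^{5} = 45927/20000 ≈ 2.29635.


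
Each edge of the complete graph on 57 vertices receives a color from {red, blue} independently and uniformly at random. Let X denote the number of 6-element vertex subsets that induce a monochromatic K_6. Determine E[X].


Let X = Σ_S X_S over the C(57, 6) = 36288252 subsets S of size 6, where X_S = 1 if the K_6 on S is monochromatic.
For a fixed S, the K_6 on S has C(6, 2) = 15 edges. P[all 15 edges red] = (1/2)^15, and likewise for blue, so P[monochromatic] = 2·(1/2)^15 = 2^{1 − 15} = 1/16384.
By linearity: E[X] = C(57, 6) · 2^{1 − 15} = 36288252 · 1/16384 = 9072063/4096.
Numerically: E[X] ≈ 2214.85913.

E[X] = C(57,6)·2^(1−C(6,2)) = 9072063/4096 ≈ 2214.85913.


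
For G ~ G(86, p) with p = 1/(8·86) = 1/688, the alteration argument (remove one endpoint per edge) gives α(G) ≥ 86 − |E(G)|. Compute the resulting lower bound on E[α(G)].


E[|E(G)|] = C(86, 2)·p = 3655 · (1/688) = 85/16.
E[α(G)] ≥ n − E[|E(G)|] = 86 − 85/16 = 1291/16.
Numerically: ≈ 80.68750.
(This is only a lower bound; the true E[α(G)] may be larger.)

E[α(G)] ≥ 1291/16 ≈ 80.68750.


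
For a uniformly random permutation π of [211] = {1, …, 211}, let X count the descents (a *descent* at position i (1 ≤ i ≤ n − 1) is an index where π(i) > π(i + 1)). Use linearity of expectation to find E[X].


Write X = Σ X_I over i = 1, …, 210, with X_I the indicator of one descent.
There are 210 indicators.
For each fixed i, the pair (π(i), π(i+1)) is a uniformly random ordered pair of distinct values from {1, …, 211}; by symmetry P[π(i) > π(i+1)] = 1/2.
By linearity: E[X] = 210 · (1/2) = (211 − 1) · (1/2) = 105 ≈ 105.000.

E[X] = 105 = 105.000.


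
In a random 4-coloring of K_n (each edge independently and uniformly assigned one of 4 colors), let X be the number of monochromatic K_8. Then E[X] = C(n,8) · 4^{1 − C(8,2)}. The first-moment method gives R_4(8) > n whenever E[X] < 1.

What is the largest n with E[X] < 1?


We need C(n, 8) · 4^{1 − 28} < 1, i.e. C(n, 8) < 4^{28 − 1} = 18014398509481984.
Check values of n near the boundary:
  n = 402: C(402, 8) = 15770615726749950; 15770615726749950 < 18014398509481984? YES
  n = 403: C(403, 8) = 16090020602228430; 16090020602228430 < 18014398509481984? YES
  n = 404: C(404, 8) = 16415071523485570; 16415071523485570 < 18014398509481984? YES
  n = 405: C(405, 8) = 16745853821188050; 16745853821188050 < 18014398509481984? YES
  n = 406: C(406, 8) = 17082453897995850; 17082453897995850 < 18014398509481984? YES
  n = 407: C(407, 8) = 17424959239309050; 17424959239309050 < 18014398509481984? YES
  n = 408: C(408, 8) = 17773458424095231; 17773458424095231 < 18014398509481984? YES
  n = 409: C(409, 8) = 18128041135797879; 18128041135797879 < 18014398509481984? NO
  n = 410: C(410, 8) = 18488798173326195; 18488798173326195 < 18014398509481984? NO
  n = 411: C(411, 8) = 18855821462126715; 18855821462126715 < 18014398509481984? NO
The largest n with C(n, 8) < 18014398509481984 is n = 408 (where E[X] = 17773458424095231/18014398509481984 ≈ 0.987). Hence R_4(8) > 408, i.e. R_4(8) ≥ 409.

Largest n = 408; hence R_4(8) > 408.


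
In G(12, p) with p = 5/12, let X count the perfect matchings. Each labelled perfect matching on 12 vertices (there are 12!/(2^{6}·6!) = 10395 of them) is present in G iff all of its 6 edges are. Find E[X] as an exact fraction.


K_12 has 12!/(2^{6}·6!) = 10395 labelled perfect matchings.
For each such perfect matching H, let X_H = 1 if all 6 edges of H are present in G. Then P[X_H = 1] = p^{6} = (5/12)^{6} = 15625/2985984.
By linearity: E[X] = Σ_H E[X_H] = 10395 · p^{6} = 10395 · 15625/2985984 = 6015625/110592.
Numerically: E[X] ≈ 54.3948.

E[X] = 10395 · (5/12)^{6} = 6015625/110592 ≈ 54.3948.


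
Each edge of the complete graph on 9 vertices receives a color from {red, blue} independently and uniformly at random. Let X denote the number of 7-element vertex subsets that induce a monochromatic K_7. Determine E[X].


Let X = Σ_S X_S over the C(9, 7) = 36 subsets S of size 7, where X_S = 1 if the K_7 on S is monochromatic.
For a fixed S, the K_7 on S has C(7, 2) = 21 edges. P[all 21 edges red] = (1/2)^21, and likewise for blue, so P[monochromatic] = 2·(1/2)^21 = 2^{1 − 21} = 1/1048576.
By linearity of expectation: E[X] = C(9, 7) · 2^{1 − 21} = 36 · 1/1048576 = 9/262144.
Numerically: E[X] ≈ 0.0000.

E[X] = C(9,7)·2^(1−C(7,2)) = 9/262144 ≈ 0.0000.


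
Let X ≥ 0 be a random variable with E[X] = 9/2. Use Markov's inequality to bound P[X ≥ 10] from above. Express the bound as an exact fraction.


μ = E[X] = 9/2, a = 10.
Markov: P[X ≥ 10] ≤ μ/a = (9/2)/10 = 9/20.
Numerically: ≈ 0.45000.
(Since a = 10 > μ = 4.50000, the bound 9/20 is < 1 and informative.)

P[X ≥ 10] ≤ 9/20 ≈ 0.45000.


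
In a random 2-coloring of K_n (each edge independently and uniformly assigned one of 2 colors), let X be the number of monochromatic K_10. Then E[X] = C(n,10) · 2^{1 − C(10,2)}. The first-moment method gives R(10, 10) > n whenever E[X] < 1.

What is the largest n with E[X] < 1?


We need C(n, 10) · 2^{1 − 45} < 1, i.e. C(n, 10) < 2^{45 − 1} = 17592186044416.
Check values of n near the boundary:
  n = 95: C(95, 10) = 10104934117421; 10104934117421 < 17592186044416? YES
  n = 96: C(96, 10) = 11279926456656; 11279926456656 < 17592186044416? YES
  n = 97: C(97, 10) = 12576469727536; 12576469727536 < 17592186044416? YES
  n = 98: C(98, 10) = 14005614014756; 14005614014756 < 17592186044416? YES
  n = 99: C(99, 10) = 15579278510796; 15579278510796 < 17592186044416? YES
  n = 100: C(100, 10) = 17310309456440; 17310309456440 < 17592186044416? YES
  n = 101: C(101, 10) = 19212541264840; 19212541264840 < 17592186044416? NO
  n = 102: C(102, 10) = 21300860967540; 21300860967540 < 17592186044416? NO
The largest n with C(n, 10) < 17592186044416 is n = 100 (where E[X] = 2163788682055/2199023255552 ≈ 0.98398). Hence R(10, 10) > 100, i.e. R(10, 10) ≥ 101.

Largest n = 100; hence R(10, 10) > 100.


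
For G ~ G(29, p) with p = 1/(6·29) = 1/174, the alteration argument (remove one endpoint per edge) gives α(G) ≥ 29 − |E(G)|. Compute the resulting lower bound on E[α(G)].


E[|E(G)|] = C(29, 2)·p = 406 · (1/174) = 7/3.
E[α(G)] ≥ n − E[|E(G)|] = 29 − 7/3 = 80/3.
Numerically: ≈ 26.666667.
(This is only a lower bound; the true E[α(G)] may be larger.)

E[α(G)] ≥ 80/3 ≈ 26.666667.


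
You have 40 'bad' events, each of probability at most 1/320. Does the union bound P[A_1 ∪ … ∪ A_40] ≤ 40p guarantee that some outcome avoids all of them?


Union bound: P[∪_{i=1}^{40} A_i] ≤ Σ_i P[A_i] ≤ 40·p = 40·(1/320) = 1/8.
Numerically: 1/8 ≈ 0.1250000.
Is 1/8 < 1? YES.
Since P[∪ A_i] ≤ 1/8 < 1, the complement has P[∩ A_i^c] ≥ 1 − 1/8 = 7/8 > 0, so some outcome avoids every A_i.

40·p = 1/8 ≈ 0.1250000; existence CERTIFIED by the union bound.


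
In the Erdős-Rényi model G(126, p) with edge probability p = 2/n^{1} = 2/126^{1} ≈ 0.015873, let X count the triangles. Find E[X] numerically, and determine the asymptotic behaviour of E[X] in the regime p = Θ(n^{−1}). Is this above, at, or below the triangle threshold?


Number of potential triangles: C(126, 3) = 325500.
Each occurs with probability p³ ≈ (0.015873)³ ≈ 3.99924814e-06.
By linearity: E[X] = C(126, 3)·p³ ≈ 325500 · 3.99924814e-06 ≈ 1.301755.
Here α = 1, so p = 2/n is exactly at the triangle threshold p ~ 1/n. Asymptotically E[X] → c³/6 = 2³/6 = 4/3 ≈ 1.333333, a bounded constant. In this regime the triangle count is asymptotically Poisson(c³/6).

E[X] ≈ 1.301755; in regime p = Θ(1/n^{1}) E[X] stays bounded (at the triangle threshold p ~ 1/n).


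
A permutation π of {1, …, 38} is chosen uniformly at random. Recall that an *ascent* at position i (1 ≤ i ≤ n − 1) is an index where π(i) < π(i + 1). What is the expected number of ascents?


Write X = Σ X_I over i = 1, …, 37, with X_I the indicator of one ascent.
There are 37 indicators.
For each fixed i, the pair (π(i), π(i+1)) is a uniformly random ordered pair of distinct values from {1, …, 38}; by symmetry P[π(i) < π(i+1)] = 1/2.
By linearity: E[X] = 37 · (1/2) = (38 − 1) · (1/2) = 37/2 ≈ 18.500000.

E[X] = 37/2 = 18.500000.


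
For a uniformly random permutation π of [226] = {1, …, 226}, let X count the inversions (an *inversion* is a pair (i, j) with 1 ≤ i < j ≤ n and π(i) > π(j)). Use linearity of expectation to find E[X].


Write X = Σ X_I over the C(226, 2) = 25425 pairs i < j, with X_I the indicator of one inversion.
There are 25425 indicators.
For each fixed pair i < j, the values π(i) and π(j) are two distinct elements of {1, …, 226} in uniformly random order; by symmetry P[π(i) > π(j)] = 1/2.
By linearity: E[X] = 25425 · (1/2) = C(226, 2) · (1/2) = 25425/2 = 25425/2 ≈ 12712.500000.

E[X] = 25425/2 = 12712.500000.


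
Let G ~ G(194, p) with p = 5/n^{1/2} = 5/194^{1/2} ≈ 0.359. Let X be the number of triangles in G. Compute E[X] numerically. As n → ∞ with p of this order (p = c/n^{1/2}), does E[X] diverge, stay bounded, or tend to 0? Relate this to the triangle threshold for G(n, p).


Number of potential triangles: C(194, 3) = 1198144.
Each occurs with probability p³ ≈ (0.359)³ ≈ 4.62602e-02.
By linearity: E[X] = C(194, 3)·p³ ≈ 1198144 · 4.62602e-02 ≈ 55426.370.
Since α = 1/2 < 1, p = c/n^{1/2} ≫ 1/n is above the triangle threshold p ~ 1/n. Asymptotically E[X] ~ (c³/6)·n^{3(1−α)} = (5³/6)·n^{1.5} → ∞; triangles are abundant w.h.p.

E[X] ≈ 55426.370; in regime p = Θ(1/n^{1/2}) E[X] diverges (above the triangle threshold p ~ 1/n).


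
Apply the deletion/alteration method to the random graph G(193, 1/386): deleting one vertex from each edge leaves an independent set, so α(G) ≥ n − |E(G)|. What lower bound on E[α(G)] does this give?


E[|E(G)|] = C(193, 2)·p = 18528 · (1/386) = 48.
E[α(G)] ≥ n − E[|E(G)|] = 193 − 48 = 145.
Numerically: ≈ 145.000000.
(This is only a lower bound; the true E[α(G)] may be larger.)

E[α(G)] ≥ 145 ≈ 145.000000.


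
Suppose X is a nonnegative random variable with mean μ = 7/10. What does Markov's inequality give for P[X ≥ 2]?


μ = E[X] = 7/10, a = 2.
Markov: P[X ≥ 2] ≤ μ/a = (7/10)/2 = 7/20.
Numerically: ≈ 0.35000.
(Since a = 2 > μ = 0.70000, the bound 7/20 is < 1 and informative.)

P[X ≥ 2] ≤ 7/20 ≈ 0.35000.


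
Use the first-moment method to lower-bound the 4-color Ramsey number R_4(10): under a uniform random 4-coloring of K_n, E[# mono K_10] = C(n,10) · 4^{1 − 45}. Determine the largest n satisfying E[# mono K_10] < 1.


We need C(n, 10) · 4^{1 − 45} < 1, i.e. C(n, 10) < 4^{45 − 1} = 309485009821345068724781056.
Check values of n near the boundary:
  n = 2020: C(2020, 10) = 304832018578739931133653656; 304832018578739931133653656 < 309485009821345068724781056? YES
  n = 2021: C(2021, 10) = 306347841644770462864800616; 306347841644770462864800616 < 309485009821345068724781056? YES
  n = 2022: C(2022, 10) = 307870445231474093395937796; 307870445231474093395937796 < 309485009821345068724781056? YES
  n = 2023: C(2023, 10) = 309399856285778485315440716; 309399856285778485315440716 < 309485009821345068724781056? YES
  n = 2024: C(2024, 10) = 310936101848269937576192656; 310936101848269937576192656 < 309485009821345068724781056? NO
  n = 2025: C(2025, 10) = 312479209053472269772600560; 312479209053472269772600560 < 309485009821345068724781056? NO
  n = 2026: C(2026, 10) = 314029205130126398094885285; 314029205130126398094885285 < 309485009821345068724781056? NO
The largest n with C(n, 10) < 309485009821345068724781056 is n = 2023 (where E[X] = 77349964071444621328860179/77371252455336267181195264 ≈ 0.999725). Hence R_4(10) > 2023, i.e. R_4(10) ≥ 2024.

Largest n = 2023; hence R_4(10) > 2023.


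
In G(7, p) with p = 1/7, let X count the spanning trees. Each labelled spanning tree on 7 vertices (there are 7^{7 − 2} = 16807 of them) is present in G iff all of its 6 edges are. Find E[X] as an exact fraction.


K_7 has 7^{7 − 2} = 16807 labelled spanning trees.
For each such spanning tree H, let X_H = 1 if all 6 edges of H are present in G. Then P[X_H = 1] = p^{6} = (1/7)^{6} = 1/117649.
Summing the indicators: E[X] = Σ_H E[X_H] = 16807 · p^{6} = 16807 · 1/117649 = 1/7.
Numerically: E[X] ≈ 0.14286.

E[X] = 16807 · (1/7)^{6} = 1/7 ≈ 0.14286.


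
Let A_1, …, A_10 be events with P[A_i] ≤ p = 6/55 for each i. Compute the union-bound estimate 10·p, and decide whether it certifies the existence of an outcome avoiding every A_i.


Union bound: P[∪_{i=1}^{10} A_i] ≤ Σ_i P[A_i] ≤ 10·p = 10·(6/55) = 12/11.
Numerically: 12/11 ≈ 1.091.
Is 12/11 < 1? NO.
Since the bound 12/11 is ≥ 1, the union bound is uninformative here; it does NOT by itself certify existence.

10·p = 12/11 ≈ 1.091; existence NOT certified by the union bound.


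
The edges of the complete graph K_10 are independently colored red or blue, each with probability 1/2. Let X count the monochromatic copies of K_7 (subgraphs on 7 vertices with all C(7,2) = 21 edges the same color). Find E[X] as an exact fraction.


Let X = Σ_S X_S over the C(10, 7) = 120 subsets S of size 7, where X_S = 1 if the K_7 on S is monochromatic.
For a fixed S, the K_7 on S has C(7, 2) = 21 edges. P[all 21 edges red] = (1/2)^21, and likewise for blue, so P[monochromatic] = 2·(1/2)^21 = 2^{1 − 21} = 1/1048576.
By linearity of expectation: E[X] = C(10, 7) · 2^{1 − 21} = 120 · 1/1048576 = 15/131072.
Numerically: E[X] ≈ 0.000114.

E[X] = C(10,7)·2^(1−C(7,2)) = 15/131072 ≈ 0.000114.


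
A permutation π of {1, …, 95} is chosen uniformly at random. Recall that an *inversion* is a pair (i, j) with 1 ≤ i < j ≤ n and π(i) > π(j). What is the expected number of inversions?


Write X = Σ X_I over the C(95, 2) = 4465 pairs i < j, with X_I the indicator of one inversion.
There are 4465 indicators.
For each fixed pair i < j, the values π(i) and π(j) are two distinct elements of {1, …, 95} in uniformly random order; by symmetry P[π(i) > π(j)] = 1/2.
By linearity: E[X] = 4465 · (1/2) = C(95, 2) · (1/2) = 4465/2 = 4465/2 ≈ 2232.5000.

E[X] = 4465/2 = 2232.5000.


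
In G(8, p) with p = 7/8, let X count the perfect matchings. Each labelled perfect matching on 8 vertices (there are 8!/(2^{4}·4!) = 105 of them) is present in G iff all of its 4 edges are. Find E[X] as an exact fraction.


K_8 has 8!/(2^{4}·4!) = 105 labelled perfect matchings.
For each such perfect matching H, let X_H = 1 if all 4 edges of H are present in G. Then P[X_H = 1] = p^{4} = (7/8)^{4} = 2401/4096.
By linearity of expectation: E[X] = Σ_H E[X_H] = 105 · p^{4} = 105 · 2401/4096 = 252105/4096.
Numerically: E[X] ≈ 61.5.

E[X] = 105 · (7/8)^{4} = 252105/4096 ≈ 61.5.


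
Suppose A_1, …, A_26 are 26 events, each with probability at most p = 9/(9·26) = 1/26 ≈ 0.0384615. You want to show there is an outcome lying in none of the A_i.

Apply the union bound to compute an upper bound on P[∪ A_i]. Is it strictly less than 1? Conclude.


Union bound: P[∪_{i=1}^{26} A_i] ≤ Σ_i P[A_i] ≤ 26·p = 26·(1/26) = 1.
Numerically: 1 ≈ 1.0000000.
Is 1 < 1? NO.
Since the bound 1 is ≥ 1, the union bound is uninformative here; it does NOT by itself certify existence.

26·p = 1 ≈ 1.0000000; existence NOT certified by the union bound.


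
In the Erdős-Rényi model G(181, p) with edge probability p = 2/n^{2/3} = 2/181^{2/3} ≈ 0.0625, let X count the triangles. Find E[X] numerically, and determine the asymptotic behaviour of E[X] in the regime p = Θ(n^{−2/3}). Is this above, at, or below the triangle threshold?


Number of potential triangles: C(181, 3) = 971970.
Each occurs with probability p³ ≈ (0.0625)³ ≈ 2.441928e-04.
By linearity: E[X] = C(181, 3)·p³ ≈ 971970 · 2.441928e-04 ≈ 237.3481.
Since α = 2/3 < 1, p = c/n^{2/3} ≫ 1/n is above the triangle threshold p ~ 1/n. Asymptotically E[X] ~ (c³/6)·n^{3(1−α)} = (2³/6)·n^{1} → ∞; triangles are abundant w.h.p.

E[X] ≈ 237.3481; in regime p = Θ(1/n^{2/3}) E[X] diverges (above the triangle threshold p ~ 1/n).
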